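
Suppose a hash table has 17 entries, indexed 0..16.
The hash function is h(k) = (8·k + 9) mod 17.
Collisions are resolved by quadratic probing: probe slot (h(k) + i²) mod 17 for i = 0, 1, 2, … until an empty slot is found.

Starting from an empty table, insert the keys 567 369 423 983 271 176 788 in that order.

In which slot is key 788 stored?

15

567 hashes to 6; slot 6 is free → place at 6.
369 hashes to 3; slot 3 is free → place at 3.
423 hashes to 10; slot 10 is free → place at 10.
983 hashes to 2; slot 2 is free → place at 2.
271 hashes to 1; slot 1 is free → place at 1.
176 hashes to 6; 6 taken → place at 7.
788 hashes to 6; 6,7,10 taken → place at 15.
Table: [_, 271, 983, 369, _, _, 567, 176, _, _, 423, _, _, _, _, 788, _]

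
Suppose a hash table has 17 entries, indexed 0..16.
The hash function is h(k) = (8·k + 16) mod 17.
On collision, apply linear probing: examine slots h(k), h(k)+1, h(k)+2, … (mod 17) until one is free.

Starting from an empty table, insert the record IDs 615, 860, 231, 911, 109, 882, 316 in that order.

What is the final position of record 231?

615 hashes to 6; slot 6 is free → place at 6.
860 hashes to 11; slot 11 is free → place at 11.
231 hashes to 11; 11 taken → place at 12.
911 hashes to 11; 11,12 taken → place at 13.
109 hashes to 4; slot 4 is free → place at 4.
882 hashes to 0; slot 0 is free → place at 0.
316 hashes to 11; 11,12,13 taken → place at 14.
Table: [882, ∅, ∅, ∅, 109, ∅, 615, ∅, ∅, ∅, ∅, 860, 231, 911, 316, ∅, ∅]

12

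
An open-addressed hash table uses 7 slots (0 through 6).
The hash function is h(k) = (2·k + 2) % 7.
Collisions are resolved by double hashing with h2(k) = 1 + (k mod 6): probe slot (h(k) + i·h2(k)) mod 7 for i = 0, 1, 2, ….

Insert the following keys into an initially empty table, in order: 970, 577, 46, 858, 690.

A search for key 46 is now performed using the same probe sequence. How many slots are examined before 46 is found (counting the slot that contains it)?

970 hashes to 3; slot 3 is free => place at 3.
577 hashes to 1; slot 1 is free => place at 1.
46 hashes to 3, h2=5; 3,1 taken => place at 6.
858 hashes to 3, h2=1; 3 taken => place at 4.
690 hashes to 3, h2=1; 3,4 taken => place at 5.
Table: [-, 577, -, 970, 858, 690, 46]
Lookup 46: h=3, h2=5, probe 3,1,6 → found at 6.

3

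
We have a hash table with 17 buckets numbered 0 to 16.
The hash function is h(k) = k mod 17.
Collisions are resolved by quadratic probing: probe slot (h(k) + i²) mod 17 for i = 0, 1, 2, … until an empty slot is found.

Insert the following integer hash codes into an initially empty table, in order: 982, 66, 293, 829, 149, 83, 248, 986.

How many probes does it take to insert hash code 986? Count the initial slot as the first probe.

2

982: h=13 -> slot 13
66: h=15 -> slot 15
293: h=4 -> slot 4
829: h=13, probe 13,14 -> slot 14
149: h=13, probe 13,14,0 -> slot 0
83: h=15, probe 15,16 -> slot 16
248: h=10 -> slot 10
986: h=0, probe 0,1 -> slot 1
Table: [149, 986, ., ., 293, ., ., ., ., ., 248, ., ., 982, 829, 66, 83]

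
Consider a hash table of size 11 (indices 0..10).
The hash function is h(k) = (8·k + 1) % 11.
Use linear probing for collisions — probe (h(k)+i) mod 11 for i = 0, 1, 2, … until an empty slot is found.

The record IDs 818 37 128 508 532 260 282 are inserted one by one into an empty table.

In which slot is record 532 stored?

818 hashes to 0; slot 0 is free => place at 0.
37 hashes to 0; 0 taken => place at 1.
128 hashes to 2; slot 2 is free => place at 2.
508 hashes to 6; slot 6 is free => place at 6.
532 hashes to 0; 0,1,2 taken => place at 3.
260 hashes to 2; 2,3 taken => place at 4.
282 hashes to 2; 2,3,4 taken => place at 5.
Table: [818, 37, 128, 532, 260, 282, 508, ., ., ., .]

3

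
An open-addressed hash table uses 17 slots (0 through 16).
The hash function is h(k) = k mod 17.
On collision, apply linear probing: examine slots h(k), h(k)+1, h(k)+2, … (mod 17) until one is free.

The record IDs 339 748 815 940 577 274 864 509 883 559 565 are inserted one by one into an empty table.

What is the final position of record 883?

Insert 339: h=16, slot 16 empty -> index 16.
Insert 748: h=0, slot 0 empty -> index 0.
Insert 815: h=16, slots 16,0 occupied -> index 1.
Insert 940: h=5, slot 5 empty -> index 5.
Insert 577: h=16, slots 16,0,1 occupied -> index 2.
Insert 274: h=2, slot 2 occupied -> index 3.
Insert 864: h=14, slot 14 empty -> index 14.
Insert 509: h=16, slots 16,0,1,2,3 occupied -> index 4.
Insert 883: h=16, slots 16,0,1,2,3,4,5 occupied -> index 6.
Insert 559: h=15, slot 15 empty -> index 15.
Insert 565: h=4, slots 4,5,6 occupied -> index 7.
Table: [748, 815, 577, 274, 509, 940, 883, 565, _, _, _, _, _, _, 864, 559, 339]

6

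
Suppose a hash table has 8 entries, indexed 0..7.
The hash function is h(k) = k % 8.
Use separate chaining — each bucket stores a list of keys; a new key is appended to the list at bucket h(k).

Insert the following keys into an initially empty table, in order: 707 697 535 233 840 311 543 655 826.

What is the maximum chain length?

4

Insert 707: h=3, bucket 3 empty → new chain.
Insert 697: h=1, bucket 1 empty → new chain.
Insert 535: h=7, bucket 7 empty → new chain.
Insert 233: h=1, bucket 1 nonempty → append to chain.
Insert 840: h=0, bucket 0 empty → new chain.
Insert 311: h=7, bucket 7 nonempty → append to chain.
Insert 543: h=7, bucket 7 nonempty → append to chain.
Insert 655: h=7, bucket 7 nonempty → append to chain.
Insert 826: h=2, bucket 2 empty → new chain.
Final buckets:
0: 840
1: 697 -> 233
2: 826
3: 707
4: —
5: —
6: —
7: 535 -> 311 -> 543 -> 655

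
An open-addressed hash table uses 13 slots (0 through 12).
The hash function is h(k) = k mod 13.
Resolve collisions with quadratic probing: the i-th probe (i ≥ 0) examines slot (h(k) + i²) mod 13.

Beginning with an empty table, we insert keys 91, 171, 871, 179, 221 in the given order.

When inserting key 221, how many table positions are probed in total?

3

Insert 91: h=0, slot 0 empty → index 0.
Insert 171: h=2, slot 2 empty → index 2.
Insert 871: h=0, slot 0 occupied → index 1.
Insert 179: h=10, slot 10 empty → index 10.
Insert 221: h=0, slots 0,1 occupied → index 4.
Table: [91, 871, 171, -, 221, -, -, -, -, -, 179, -, -]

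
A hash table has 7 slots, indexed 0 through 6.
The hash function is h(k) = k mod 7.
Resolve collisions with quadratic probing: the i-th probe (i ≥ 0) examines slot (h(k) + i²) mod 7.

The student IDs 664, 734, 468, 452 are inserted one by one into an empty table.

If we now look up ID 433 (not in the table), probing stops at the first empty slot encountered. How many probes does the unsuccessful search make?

664 hashes to 6; slot 6 is free -> place at 6.
734 hashes to 6; 6 taken -> place at 0.
468 hashes to 6; 6,0 taken -> place at 3.
452 hashes to 4; slot 4 is free -> place at 4.
Table: [734, -, -, 468, 452, -, 664]
Lookup 433: h=6, probe 6,0,3,1 → slot 1 empty, not found.

4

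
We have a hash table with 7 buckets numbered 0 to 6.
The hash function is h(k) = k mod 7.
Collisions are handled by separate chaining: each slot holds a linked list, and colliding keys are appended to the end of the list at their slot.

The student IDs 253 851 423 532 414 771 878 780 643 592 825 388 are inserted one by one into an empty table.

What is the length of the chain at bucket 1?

253 → bucket 1
851 → bucket 4
423 → bucket 3
532 → bucket 0
414 → bucket 1 (collision)
771 → bucket 1 (collision)
878 → bucket 3 (collision)
780 → bucket 3 (collision)
643 → bucket 6
592 → bucket 4 (collision)
825 → bucket 6 (collision)
388 → bucket 3 (collision)
Final buckets:
0: 532
1: 253 -> 414 -> 771
2: —
3: 423 -> 878 -> 780 -> 388
4: 851 -> 592
5: —
6: 643 -> 825

3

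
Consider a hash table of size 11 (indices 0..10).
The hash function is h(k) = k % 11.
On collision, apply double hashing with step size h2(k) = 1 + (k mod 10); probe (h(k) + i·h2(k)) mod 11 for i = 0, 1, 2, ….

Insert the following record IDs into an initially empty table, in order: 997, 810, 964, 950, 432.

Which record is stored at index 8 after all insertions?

810

Insert 997: h=7, slot 7 empty => index 7.
Insert 810: h=7, h2=1, slot 7 occupied => index 8.
Insert 964: h=7, h2=5, slot 7 occupied => index 1.
Insert 950: h=4, slot 4 empty => index 4.
Insert 432: h=3, slot 3 empty => index 3.
Table: [_, 964, _, 432, 950, _, _, 997, 810, _, _]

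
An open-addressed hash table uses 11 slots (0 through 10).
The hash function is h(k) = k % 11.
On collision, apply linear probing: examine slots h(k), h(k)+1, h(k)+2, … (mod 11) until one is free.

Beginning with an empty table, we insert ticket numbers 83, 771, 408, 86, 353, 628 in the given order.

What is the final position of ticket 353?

83: h=6 → slot 6
771: h=1 → slot 1
408: h=1, probe 1,2 → slot 2
86: h=9 → slot 9
353: h=1, probe 1,2,3 → slot 3
628: h=1, probe 1,2,3,4 → slot 4
Table: [∅, 771, 408, 353, 628, ∅, 83, ∅, ∅, 86, ∅]

3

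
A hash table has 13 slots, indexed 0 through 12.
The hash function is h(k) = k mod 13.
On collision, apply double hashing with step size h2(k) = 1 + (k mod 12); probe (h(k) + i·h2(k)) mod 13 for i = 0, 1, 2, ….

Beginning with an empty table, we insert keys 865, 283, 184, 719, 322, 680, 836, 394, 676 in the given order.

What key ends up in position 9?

836

Insert 865: h=7, slot 7 empty → index 7.
Insert 283: h=10, slot 10 empty → index 10.
Insert 184: h=2, slot 2 empty → index 2.
Insert 719: h=4, slot 4 empty → index 4.
Insert 322: h=10, h2=11, slot 10 occupied → index 8.
Insert 680: h=4, h2=9, slot 4 occupied → index 0.
Insert 836: h=4, h2=9, slots 4,0 occupied → index 9.
Insert 394: h=4, h2=11, slots 4,2,0 occupied → index 11.
Insert 676: h=0, h2=5, slot 0 occupied → index 5.
Table: [680, -, 184, -, 719, 676, -, 865, 322, 836, 283, 394, -]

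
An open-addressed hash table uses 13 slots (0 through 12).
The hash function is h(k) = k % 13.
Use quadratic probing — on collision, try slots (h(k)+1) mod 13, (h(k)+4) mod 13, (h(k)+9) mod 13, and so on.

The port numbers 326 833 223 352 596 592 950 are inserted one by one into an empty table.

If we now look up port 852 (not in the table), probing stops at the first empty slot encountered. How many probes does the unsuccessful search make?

2

326 hashes to 1; slot 1 is free => place at 1.
833 hashes to 1; 1 taken => place at 2.
223 hashes to 2; 2 taken => place at 3.
352 hashes to 1; 1,2 taken => place at 5.
596 hashes to 11; slot 11 is free => place at 11.
592 hashes to 7; slot 7 is free => place at 7.
950 hashes to 1; 1,2,5 taken => place at 10.
Table: [-, 326, 833, 223, -, 352, -, 592, -, -, 950, 596, -]
Lookup 852: h=7, probe 7,8 → slot 8 empty, not found.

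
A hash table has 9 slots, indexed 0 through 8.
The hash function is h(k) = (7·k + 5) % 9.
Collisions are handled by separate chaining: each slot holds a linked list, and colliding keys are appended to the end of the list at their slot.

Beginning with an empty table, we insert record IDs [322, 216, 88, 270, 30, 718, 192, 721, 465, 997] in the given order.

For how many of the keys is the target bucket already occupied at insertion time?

5

Insert 322: h=0, bucket 0 empty -> new chain.
Insert 216: h=5, bucket 5 empty -> new chain.
Insert 88: h=0, bucket 0 nonempty -> append to chain.
Insert 270: h=5, bucket 5 nonempty -> append to chain.
Insert 30: h=8, bucket 8 empty -> new chain.
Insert 718: h=0, bucket 0 nonempty -> append to chain.
Insert 192: h=8, bucket 8 nonempty -> append to chain.
Insert 721: h=3, bucket 3 empty -> new chain.
Insert 465: h=2, bucket 2 empty -> new chain.
Insert 997: h=0, bucket 0 nonempty -> append to chain.
Final buckets:
0: 322 -> 88 -> 718 -> 997
1: ∅
2: 465
3: 721
4: ∅
5: 216 -> 270
6: ∅
7: ∅
8: 30 -> 192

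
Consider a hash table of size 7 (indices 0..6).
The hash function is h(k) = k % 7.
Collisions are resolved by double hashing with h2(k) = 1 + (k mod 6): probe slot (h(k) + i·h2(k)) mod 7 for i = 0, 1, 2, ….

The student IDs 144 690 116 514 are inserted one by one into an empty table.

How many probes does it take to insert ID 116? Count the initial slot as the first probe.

2

144 hashes to 4; slot 4 is free => place at 4.
690 hashes to 4, h2=1; 4 taken => place at 5.
116 hashes to 4, h2=3; 4 taken => place at 0.
514 hashes to 3; slot 3 is free => place at 3.
Table: [116, ∅, ∅, 514, 144, 690, ∅]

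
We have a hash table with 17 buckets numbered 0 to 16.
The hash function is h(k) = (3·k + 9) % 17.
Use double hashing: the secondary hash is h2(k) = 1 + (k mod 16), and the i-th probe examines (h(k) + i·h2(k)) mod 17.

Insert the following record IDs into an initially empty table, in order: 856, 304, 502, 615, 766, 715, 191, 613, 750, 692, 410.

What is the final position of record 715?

7

856 hashes to 10; slot 10 is free → place at 10.
304 hashes to 3; slot 3 is free → place at 3.
502 hashes to 2; slot 2 is free → place at 2.
615 hashes to 1; slot 1 is free → place at 1.
766 hashes to 12; slot 12 is free → place at 12.
715 hashes to 12, h2=12; 12 taken → place at 7.
191 hashes to 4; slot 4 is free → place at 4.
613 hashes to 12, h2=6; 12,1,7 taken → place at 13.
750 hashes to 15; slot 15 is free → place at 15.
692 hashes to 11; slot 11 is free → place at 11.
410 hashes to 15, h2=11; 15 taken → place at 9.
Table: [∅, 615, 502, 304, 191, ∅, ∅, 715, ∅, 410, 856, 692, 766, 613, ∅, 750, ∅]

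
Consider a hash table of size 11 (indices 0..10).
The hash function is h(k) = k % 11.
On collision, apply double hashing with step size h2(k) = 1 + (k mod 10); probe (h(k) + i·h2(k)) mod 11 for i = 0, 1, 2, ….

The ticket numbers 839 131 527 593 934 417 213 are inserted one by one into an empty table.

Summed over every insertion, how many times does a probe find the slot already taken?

9

839 hashes to 3; slot 3 is free -> place at 3.
131 hashes to 10; slot 10 is free -> place at 10.
527 hashes to 10, h2=8; 10 taken -> place at 7.
593 hashes to 10, h2=4; 10,3,7 taken -> place at 0.
934 hashes to 10, h2=5; 10 taken -> place at 4.
417 hashes to 10, h2=8; 10,7,4 taken -> place at 1.
213 hashes to 4, h2=4; 4 taken -> place at 8.
Table: [593, 417, -, 839, 934, -, -, 527, 213, -, 131]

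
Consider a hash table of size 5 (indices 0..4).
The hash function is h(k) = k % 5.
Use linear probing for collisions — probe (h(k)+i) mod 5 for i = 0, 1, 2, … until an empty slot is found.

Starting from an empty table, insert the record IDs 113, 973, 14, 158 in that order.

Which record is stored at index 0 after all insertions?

14

113: h=3 → slot 3
973: h=3, probe 3,4 → slot 4
14: h=4, probe 4,0 → slot 0
158: h=3, probe 3,4,0,1 → slot 1
Table: [14, 158, -, 113, 973]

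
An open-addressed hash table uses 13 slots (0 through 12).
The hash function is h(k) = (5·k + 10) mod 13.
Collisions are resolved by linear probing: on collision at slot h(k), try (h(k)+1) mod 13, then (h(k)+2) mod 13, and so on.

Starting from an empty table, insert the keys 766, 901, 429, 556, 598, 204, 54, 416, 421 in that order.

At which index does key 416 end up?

12

766: h=5 -> slot 5
901: h=4 -> slot 4
429: h=10 -> slot 10
556: h=8 -> slot 8
598: h=10, probe 10,11 -> slot 11
204: h=3 -> slot 3
54: h=7 -> slot 7
416: h=10, probe 10,11,12 -> slot 12
421: h=9 -> slot 9
Table: [∅, ∅, ∅, 204, 901, 766, ∅, 54, 556, 421, 429, 598, 416]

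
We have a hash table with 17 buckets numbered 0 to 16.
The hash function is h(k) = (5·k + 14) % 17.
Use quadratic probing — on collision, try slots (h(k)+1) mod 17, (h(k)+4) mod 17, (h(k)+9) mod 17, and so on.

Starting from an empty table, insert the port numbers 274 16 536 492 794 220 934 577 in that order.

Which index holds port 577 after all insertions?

274 hashes to 7; slot 7 is free → place at 7.
16 hashes to 9; slot 9 is free → place at 9.
536 hashes to 8; slot 8 is free → place at 8.
492 hashes to 9; 9 taken → place at 10.
794 hashes to 6; slot 6 is free → place at 6.
220 hashes to 9; 9,10 taken → place at 13.
934 hashes to 9; 9,10,13 taken → place at 1.
577 hashes to 9; 9,10,13,1,8 taken → place at 0.
Table: [577, 934, ., ., ., ., 794, 274, 536, 16, 492, ., ., 220, ., ., .]

0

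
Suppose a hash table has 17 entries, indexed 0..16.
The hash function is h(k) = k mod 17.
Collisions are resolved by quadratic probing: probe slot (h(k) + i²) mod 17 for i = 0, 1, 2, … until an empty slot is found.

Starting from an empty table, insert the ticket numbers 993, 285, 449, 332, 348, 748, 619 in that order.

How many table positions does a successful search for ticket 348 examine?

993: h=7 => slot 7
285: h=13 => slot 13
449: h=7, probe 7,8 => slot 8
332: h=9 => slot 9
348: h=8, probe 8,9,12 => slot 12
748: h=0 => slot 0
619: h=7, probe 7,8,11 => slot 11
Table: [748, ∅, ∅, ∅, ∅, ∅, ∅, 993, 449, 332, ∅, 619, 348, 285, ∅, ∅, ∅]
Lookup 348: h=8, probe 8,9,12 → found at 12.

3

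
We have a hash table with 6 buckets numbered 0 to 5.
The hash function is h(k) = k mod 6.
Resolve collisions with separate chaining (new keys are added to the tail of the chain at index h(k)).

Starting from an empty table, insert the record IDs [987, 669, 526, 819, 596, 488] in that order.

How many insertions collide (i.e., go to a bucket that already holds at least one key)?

3

987 → bucket 3
669 → bucket 3 (collision)
526 → bucket 4
819 → bucket 3 (collision)
596 → bucket 2
488 → bucket 2 (collision)
Final buckets:
0: _
1: _
2: 596 -> 488
3: 987 -> 669 -> 819
4: 526
5: _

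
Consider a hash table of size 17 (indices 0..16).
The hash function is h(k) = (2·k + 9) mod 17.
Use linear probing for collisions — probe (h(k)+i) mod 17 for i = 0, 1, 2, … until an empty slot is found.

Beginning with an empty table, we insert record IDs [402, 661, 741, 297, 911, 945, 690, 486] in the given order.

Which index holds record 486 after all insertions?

0

Insert 402: h=14, slot 14 empty => index 14.
Insert 661: h=5, slot 5 empty => index 5.
Insert 741: h=12, slot 12 empty => index 12.
Insert 297: h=8, slot 8 empty => index 8.
Insert 911: h=12, slot 12 occupied => index 13.
Insert 945: h=12, slots 12,13,14 occupied => index 15.
Insert 690: h=12, slots 12,13,14,15 occupied => index 16.
Insert 486: h=12, slots 12,13,14,15,16 occupied => index 0.
Table: [486, ., ., ., ., 661, ., ., 297, ., ., ., 741, 911, 402, 945, 690]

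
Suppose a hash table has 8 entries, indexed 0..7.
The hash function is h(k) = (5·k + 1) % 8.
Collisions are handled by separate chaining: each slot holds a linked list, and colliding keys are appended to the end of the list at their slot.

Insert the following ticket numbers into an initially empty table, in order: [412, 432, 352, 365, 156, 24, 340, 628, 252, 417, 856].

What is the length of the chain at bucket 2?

412 -> bucket 5
432 -> bucket 1
352 -> bucket 1 (collision)
365 -> bucket 2
156 -> bucket 5 (collision)
24 -> bucket 1 (collision)
340 -> bucket 5 (collision)
628 -> bucket 5 (collision)
252 -> bucket 5 (collision)
417 -> bucket 6
856 -> bucket 1 (collision)
Final buckets:
0: .
1: 432 -> 352 -> 24 -> 856
2: 365
3: .
4: .
5: 412 -> 156 -> 340 -> 628 -> 252
6: 417
7: .

1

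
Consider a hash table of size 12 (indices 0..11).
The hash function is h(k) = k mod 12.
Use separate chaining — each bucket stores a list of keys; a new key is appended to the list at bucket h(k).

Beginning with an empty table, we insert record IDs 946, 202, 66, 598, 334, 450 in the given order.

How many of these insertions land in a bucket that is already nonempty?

4

946 → bucket 10
202 → bucket 10 (collision)
66 → bucket 6
598 → bucket 10 (collision)
334 → bucket 10 (collision)
450 → bucket 6 (collision)
Final buckets:
0: —
1: —
2: —
3: —
4: —
5: —
6: 66 -> 450
7: —
8: —
9: —
10: 946 -> 202 -> 598 -> 334
11: —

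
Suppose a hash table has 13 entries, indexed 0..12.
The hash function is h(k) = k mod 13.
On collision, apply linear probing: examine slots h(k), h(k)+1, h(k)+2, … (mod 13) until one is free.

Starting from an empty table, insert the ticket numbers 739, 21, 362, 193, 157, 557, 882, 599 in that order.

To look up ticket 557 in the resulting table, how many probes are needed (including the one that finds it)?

Insert 739: h=11, slot 11 empty => index 11.
Insert 21: h=8, slot 8 empty => index 8.
Insert 362: h=11, slot 11 occupied => index 12.
Insert 193: h=11, slots 11,12 occupied => index 0.
Insert 157: h=1, slot 1 empty => index 1.
Insert 557: h=11, slots 11,12,0,1 occupied => index 2.
Insert 882: h=11, slots 11,12,0,1,2 occupied => index 3.
Insert 599: h=1, slots 1,2,3 occupied => index 4.
Table: [193, 157, 557, 882, 599, —, —, —, 21, —, —, 739, 362]
Lookup 557: h=11, probe 11,12,0,1,2 → found at 2.

5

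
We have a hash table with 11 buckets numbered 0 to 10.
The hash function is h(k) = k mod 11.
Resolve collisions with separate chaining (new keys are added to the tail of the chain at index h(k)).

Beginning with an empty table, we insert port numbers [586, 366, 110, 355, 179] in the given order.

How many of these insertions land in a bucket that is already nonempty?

3

586 → bucket 3
366 → bucket 3 (collision)
110 → bucket 0
355 → bucket 3 (collision)
179 → bucket 3 (collision)
Final buckets:
0: 110
1: _
2: _
3: 586 -> 366 -> 355 -> 179
4: _
5: _
6: _
7: _
8: _
9: _
10: _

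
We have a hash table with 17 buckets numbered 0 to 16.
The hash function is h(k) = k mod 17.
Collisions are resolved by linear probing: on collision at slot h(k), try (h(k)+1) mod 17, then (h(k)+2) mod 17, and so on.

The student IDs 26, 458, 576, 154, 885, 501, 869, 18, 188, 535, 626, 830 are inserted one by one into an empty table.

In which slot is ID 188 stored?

26 hashes to 9; slot 9 is free => place at 9.
458 hashes to 16; slot 16 is free => place at 16.
576 hashes to 15; slot 15 is free => place at 15.
154 hashes to 1; slot 1 is free => place at 1.
885 hashes to 1; 1 taken => place at 2.
501 hashes to 8; slot 8 is free => place at 8.
869 hashes to 2; 2 taken => place at 3.
18 hashes to 1; 1,2,3 taken => place at 4.
188 hashes to 1; 1,2,3,4 taken => place at 5.
535 hashes to 8; 8,9 taken => place at 10.
626 hashes to 14; slot 14 is free => place at 14.
830 hashes to 14; 14,15,16 taken => place at 0.
Table: [830, 154, 885, 869, 18, 188, _, _, 501, 26, 535, _, _, _, 626, 576, 458]

5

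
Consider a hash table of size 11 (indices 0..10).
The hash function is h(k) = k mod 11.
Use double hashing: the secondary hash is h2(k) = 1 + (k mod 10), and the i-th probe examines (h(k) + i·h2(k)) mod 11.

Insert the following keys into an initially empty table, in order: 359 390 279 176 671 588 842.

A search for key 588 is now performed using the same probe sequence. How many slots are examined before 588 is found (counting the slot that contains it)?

2

359 hashes to 7; slot 7 is free => place at 7.
390 hashes to 5; slot 5 is free => place at 5.
279 hashes to 4; slot 4 is free => place at 4.
176 hashes to 0; slot 0 is free => place at 0.
671 hashes to 0, h2=2; 0 taken => place at 2.
588 hashes to 5, h2=9; 5 taken => place at 3.
842 hashes to 6; slot 6 is free => place at 6.
Table: [176, ., 671, 588, 279, 390, 842, 359, ., ., .]
Lookup 588: h=5, h2=9, probe 5,3 → found at 3.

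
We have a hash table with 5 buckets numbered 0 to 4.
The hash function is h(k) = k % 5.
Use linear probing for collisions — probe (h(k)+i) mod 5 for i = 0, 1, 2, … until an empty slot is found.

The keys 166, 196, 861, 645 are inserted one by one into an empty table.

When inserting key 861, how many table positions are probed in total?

Insert 166: h=1, slot 1 empty → index 1.
Insert 196: h=1, slot 1 occupied → index 2.
Insert 861: h=1, slots 1,2 occupied → index 3.
Insert 645: h=0, slot 0 empty → index 0.
Table: [645, 166, 196, 861, -]

3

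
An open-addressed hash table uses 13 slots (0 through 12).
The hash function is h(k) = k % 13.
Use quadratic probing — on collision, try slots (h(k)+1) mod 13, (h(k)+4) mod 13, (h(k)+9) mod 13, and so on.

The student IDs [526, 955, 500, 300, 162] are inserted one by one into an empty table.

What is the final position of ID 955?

526 hashes to 6; slot 6 is free => place at 6.
955 hashes to 6; 6 taken => place at 7.
500 hashes to 6; 6,7 taken => place at 10.
300 hashes to 1; slot 1 is free => place at 1.
162 hashes to 6; 6,7,10 taken => place at 2.
Table: [∅, 300, 162, ∅, ∅, ∅, 526, 955, ∅, ∅, 500, ∅, ∅]

7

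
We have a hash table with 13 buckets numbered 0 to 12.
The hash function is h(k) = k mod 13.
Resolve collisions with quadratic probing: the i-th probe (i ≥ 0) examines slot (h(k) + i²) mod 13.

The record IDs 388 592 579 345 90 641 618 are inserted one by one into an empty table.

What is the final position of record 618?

10

Insert 388: h=11, slot 11 empty => index 11.
Insert 592: h=7, slot 7 empty => index 7.
Insert 579: h=7, slot 7 occupied => index 8.
Insert 345: h=7, slots 7,8,11 occupied => index 3.
Insert 90: h=12, slot 12 empty => index 12.
Insert 641: h=4, slot 4 empty => index 4.
Insert 618: h=7, slots 7,8,11,3 occupied => index 10.
Table: [∅, ∅, ∅, 345, 641, ∅, ∅, 592, 579, ∅, 618, 388, 90]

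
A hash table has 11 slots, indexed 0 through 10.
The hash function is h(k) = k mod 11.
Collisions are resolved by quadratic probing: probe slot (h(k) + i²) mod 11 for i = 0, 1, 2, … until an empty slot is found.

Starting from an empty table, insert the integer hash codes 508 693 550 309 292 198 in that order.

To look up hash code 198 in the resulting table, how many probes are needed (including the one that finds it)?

3

Insert 508: h=2, slot 2 empty → index 2.
Insert 693: h=0, slot 0 empty → index 0.
Insert 550: h=0, slot 0 occupied → index 1.
Insert 309: h=1, slots 1,2 occupied → index 5.
Insert 292: h=6, slot 6 empty → index 6.
Insert 198: h=0, slots 0,1 occupied → index 4.
Table: [693, 550, 508, ., 198, 309, 292, ., ., ., .]
Lookup 198: h=0, probe 0,1,4 → found at 4.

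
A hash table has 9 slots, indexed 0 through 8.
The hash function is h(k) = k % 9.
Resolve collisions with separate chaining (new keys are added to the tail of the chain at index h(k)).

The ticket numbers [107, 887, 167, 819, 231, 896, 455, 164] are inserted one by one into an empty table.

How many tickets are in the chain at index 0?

Insert 107: h=8, bucket 8 empty → new chain.
Insert 887: h=5, bucket 5 empty → new chain.
Insert 167: h=5, bucket 5 nonempty → append to chain.
Insert 819: h=0, bucket 0 empty → new chain.
Insert 231: h=6, bucket 6 empty → new chain.
Insert 896: h=5, bucket 5 nonempty → append to chain.
Insert 455: h=5, bucket 5 nonempty → append to chain.
Insert 164: h=2, bucket 2 empty → new chain.
Final buckets:
0: 819
1: —
2: 164
3: —
4: —
5: 887 -> 167 -> 896 -> 455
6: 231
7: —
8: 107

1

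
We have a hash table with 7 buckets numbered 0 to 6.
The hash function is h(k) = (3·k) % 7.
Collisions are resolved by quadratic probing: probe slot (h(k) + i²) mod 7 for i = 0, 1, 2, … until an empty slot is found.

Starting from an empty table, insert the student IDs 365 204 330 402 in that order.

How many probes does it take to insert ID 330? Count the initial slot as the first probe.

3

365: h=3 → slot 3
204: h=3, probe 3,4 → slot 4
330: h=3, probe 3,4,0 → slot 0
402: h=2 → slot 2
Table: [330, -, 402, 365, 204, -, -]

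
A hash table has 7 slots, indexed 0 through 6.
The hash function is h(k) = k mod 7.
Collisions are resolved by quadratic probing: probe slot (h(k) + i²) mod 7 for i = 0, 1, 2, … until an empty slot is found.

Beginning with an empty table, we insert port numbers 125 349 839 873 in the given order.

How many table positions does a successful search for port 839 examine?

3

Insert 125: h=6, slot 6 empty => index 6.
Insert 349: h=6, slot 6 occupied => index 0.
Insert 839: h=6, slots 6,0 occupied => index 3.
Insert 873: h=5, slot 5 empty => index 5.
Table: [349, ∅, ∅, 839, ∅, 873, 125]
Lookup 839: h=6, probe 6,0,3 → found at 3.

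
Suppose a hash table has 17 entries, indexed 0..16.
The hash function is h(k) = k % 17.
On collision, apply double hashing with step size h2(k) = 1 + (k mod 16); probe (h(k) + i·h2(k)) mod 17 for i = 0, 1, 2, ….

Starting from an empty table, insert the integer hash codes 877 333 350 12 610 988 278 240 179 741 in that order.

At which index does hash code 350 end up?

877: h=10 → slot 10
333: h=10, h2=14, probe 10,7 → slot 7
350: h=10, h2=15, probe 10,8 → slot 8
12: h=12 → slot 12
610: h=15 → slot 15
988: h=2 → slot 2
278: h=6 → slot 6
240: h=2, h2=1, probe 2,3 → slot 3
179: h=9 → slot 9
741: h=10, h2=6, probe 10,16 → slot 16
Table: [-, -, 988, 240, -, -, 278, 333, 350, 179, 877, -, 12, -, -, 610, 741]

8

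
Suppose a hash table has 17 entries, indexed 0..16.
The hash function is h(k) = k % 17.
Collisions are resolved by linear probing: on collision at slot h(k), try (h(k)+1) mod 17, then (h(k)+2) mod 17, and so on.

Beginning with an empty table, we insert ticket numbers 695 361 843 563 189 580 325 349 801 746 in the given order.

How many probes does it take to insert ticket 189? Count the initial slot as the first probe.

2

Insert 695: h=15, slot 15 empty -> index 15.
Insert 361: h=4, slot 4 empty -> index 4.
Insert 843: h=10, slot 10 empty -> index 10.
Insert 563: h=2, slot 2 empty -> index 2.
Insert 189: h=2, slot 2 occupied -> index 3.
Insert 580: h=2, slots 2,3,4 occupied -> index 5.
Insert 325: h=2, slots 2,3,4,5 occupied -> index 6.
Insert 349: h=9, slot 9 empty -> index 9.
Insert 801: h=2, slots 2,3,4,5,6 occupied -> index 7.
Insert 746: h=15, slot 15 occupied -> index 16.
Table: [_, _, 563, 189, 361, 580, 325, 801, _, 349, 843, _, _, _, _, 695, 746]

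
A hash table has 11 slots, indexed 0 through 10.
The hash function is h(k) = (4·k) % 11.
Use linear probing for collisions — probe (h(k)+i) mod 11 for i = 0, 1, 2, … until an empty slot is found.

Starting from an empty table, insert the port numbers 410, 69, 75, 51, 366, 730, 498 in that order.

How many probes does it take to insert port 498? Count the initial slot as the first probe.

7

410 hashes to 1; slot 1 is free -> place at 1.
69 hashes to 1; 1 taken -> place at 2.
75 hashes to 3; slot 3 is free -> place at 3.
51 hashes to 6; slot 6 is free -> place at 6.
366 hashes to 1; 1,2,3 taken -> place at 4.
730 hashes to 5; slot 5 is free -> place at 5.
498 hashes to 1; 1,2,3,4,5,6 taken -> place at 7.
Table: [—, 410, 69, 75, 366, 730, 51, 498, —, —, —]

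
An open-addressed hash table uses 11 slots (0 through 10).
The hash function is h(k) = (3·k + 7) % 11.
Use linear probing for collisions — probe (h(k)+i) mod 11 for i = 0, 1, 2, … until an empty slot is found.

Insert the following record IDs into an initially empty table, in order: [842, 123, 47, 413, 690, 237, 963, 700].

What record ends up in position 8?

Insert 842: h=3, slot 3 empty => index 3.
Insert 123: h=2, slot 2 empty => index 2.
Insert 47: h=5, slot 5 empty => index 5.
Insert 413: h=3, slot 3 occupied => index 4.
Insert 690: h=9, slot 9 empty => index 9.
Insert 237: h=3, slots 3,4,5 occupied => index 6.
Insert 963: h=3, slots 3,4,5,6 occupied => index 7.
Insert 700: h=6, slots 6,7 occupied => index 8.
Table: [∅, ∅, 123, 842, 413, 47, 237, 963, 700, 690, ∅]

700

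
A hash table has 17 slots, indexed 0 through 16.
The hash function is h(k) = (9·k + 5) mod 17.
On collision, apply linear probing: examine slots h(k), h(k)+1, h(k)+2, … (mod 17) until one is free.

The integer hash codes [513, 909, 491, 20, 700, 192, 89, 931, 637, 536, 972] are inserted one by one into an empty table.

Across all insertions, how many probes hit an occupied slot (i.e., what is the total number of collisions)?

14

513 hashes to 15; slot 15 is free => place at 15.
909 hashes to 9; slot 9 is free => place at 9.
491 hashes to 4; slot 4 is free => place at 4.
20 hashes to 15; 15 taken => place at 16.
700 hashes to 15; 15,16 taken => place at 0.
192 hashes to 16; 16,0 taken => place at 1.
89 hashes to 7; slot 7 is free => place at 7.
931 hashes to 3; slot 3 is free => place at 3.
637 hashes to 9; 9 taken => place at 10.
536 hashes to 1; 1 taken => place at 2.
972 hashes to 15; 15,16,0,1,2,3,4 taken => place at 5.
Table: [700, 192, 536, 931, 491, 972, ., 89, ., 909, 637, ., ., ., ., 513, 20]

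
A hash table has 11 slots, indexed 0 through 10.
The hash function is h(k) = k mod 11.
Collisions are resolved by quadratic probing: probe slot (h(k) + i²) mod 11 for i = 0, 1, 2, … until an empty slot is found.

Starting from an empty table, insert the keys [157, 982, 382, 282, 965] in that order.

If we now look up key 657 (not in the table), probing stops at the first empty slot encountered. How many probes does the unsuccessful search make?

157 hashes to 3; slot 3 is free => place at 3.
982 hashes to 3; 3 taken => place at 4.
382 hashes to 8; slot 8 is free => place at 8.
282 hashes to 7; slot 7 is free => place at 7.
965 hashes to 8; 8 taken => place at 9.
Table: [-, -, -, 157, 982, -, -, 282, 382, 965, -]
Lookup 657: h=8, probe 8,9,1 → slot 1 empty, not found.

3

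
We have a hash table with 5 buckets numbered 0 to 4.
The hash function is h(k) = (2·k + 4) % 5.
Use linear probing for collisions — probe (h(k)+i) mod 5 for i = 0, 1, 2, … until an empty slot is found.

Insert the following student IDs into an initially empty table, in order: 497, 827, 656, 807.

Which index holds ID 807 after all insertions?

497 hashes to 3; slot 3 is free -> place at 3.
827 hashes to 3; 3 taken -> place at 4.
656 hashes to 1; slot 1 is free -> place at 1.
807 hashes to 3; 3,4 taken -> place at 0.
Table: [807, 656, ., 497, 827]

0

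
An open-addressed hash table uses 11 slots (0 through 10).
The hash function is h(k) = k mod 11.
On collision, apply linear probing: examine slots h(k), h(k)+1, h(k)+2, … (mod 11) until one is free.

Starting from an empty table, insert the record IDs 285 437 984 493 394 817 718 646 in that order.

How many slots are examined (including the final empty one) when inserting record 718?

285: h=10 -> slot 10
437: h=8 -> slot 8
984: h=5 -> slot 5
493: h=9 -> slot 9
394: h=9, probe 9,10,0 -> slot 0
817: h=3 -> slot 3
718: h=3, probe 3,4 -> slot 4
646: h=8, probe 8,9,10,0,1 -> slot 1
Table: [394, 646, ∅, 817, 718, 984, ∅, ∅, 437, 493, 285]

2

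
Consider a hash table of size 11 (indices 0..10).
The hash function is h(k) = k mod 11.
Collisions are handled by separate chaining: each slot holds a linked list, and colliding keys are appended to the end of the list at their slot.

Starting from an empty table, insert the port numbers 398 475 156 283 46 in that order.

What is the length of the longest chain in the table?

Insert 398: h=2, bucket 2 empty -> new chain.
Insert 475: h=2, bucket 2 nonempty -> append to chain.
Insert 156: h=2, bucket 2 nonempty -> append to chain.
Insert 283: h=8, bucket 8 empty -> new chain.
Insert 46: h=2, bucket 2 nonempty -> append to chain.
Final buckets:
0: ∅
1: ∅
2: 398 -> 475 -> 156 -> 46
3: ∅
4: ∅
5: ∅
6: ∅
7: ∅
8: 283
9: ∅
10: ∅

4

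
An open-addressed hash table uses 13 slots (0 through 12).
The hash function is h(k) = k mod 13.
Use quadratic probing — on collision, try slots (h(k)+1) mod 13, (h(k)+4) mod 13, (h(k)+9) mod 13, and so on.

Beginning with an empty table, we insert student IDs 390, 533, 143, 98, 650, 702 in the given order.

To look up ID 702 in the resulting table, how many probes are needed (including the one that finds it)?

Insert 390: h=0, slot 0 empty => index 0.
Insert 533: h=0, slot 0 occupied => index 1.
Insert 143: h=0, slots 0,1 occupied => index 4.
Insert 98: h=7, slot 7 empty => index 7.
Insert 650: h=0, slots 0,1,4 occupied => index 9.
Insert 702: h=0, slots 0,1,4,9 occupied => index 3.
Table: [390, 533, —, 702, 143, —, —, 98, —, 650, —, —, —]
Lookup 702: h=0, probe 0,1,4,9,3 → found at 3.

5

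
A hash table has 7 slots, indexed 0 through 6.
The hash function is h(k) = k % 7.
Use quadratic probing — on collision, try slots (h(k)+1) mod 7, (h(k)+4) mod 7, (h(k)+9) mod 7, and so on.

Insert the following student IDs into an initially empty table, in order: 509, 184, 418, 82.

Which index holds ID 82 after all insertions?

0

509: h=5 -> slot 5
184: h=2 -> slot 2
418: h=5, probe 5,6 -> slot 6
82: h=5, probe 5,6,2,0 -> slot 0
Table: [82, ., 184, ., ., 509, 418]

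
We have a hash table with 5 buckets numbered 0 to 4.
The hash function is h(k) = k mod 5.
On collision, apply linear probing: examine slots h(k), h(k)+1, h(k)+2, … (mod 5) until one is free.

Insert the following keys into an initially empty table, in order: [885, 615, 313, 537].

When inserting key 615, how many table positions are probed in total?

2

Insert 885: h=0, slot 0 empty => index 0.
Insert 615: h=0, slot 0 occupied => index 1.
Insert 313: h=3, slot 3 empty => index 3.
Insert 537: h=2, slot 2 empty => index 2.
Table: [885, 615, 537, 313, .]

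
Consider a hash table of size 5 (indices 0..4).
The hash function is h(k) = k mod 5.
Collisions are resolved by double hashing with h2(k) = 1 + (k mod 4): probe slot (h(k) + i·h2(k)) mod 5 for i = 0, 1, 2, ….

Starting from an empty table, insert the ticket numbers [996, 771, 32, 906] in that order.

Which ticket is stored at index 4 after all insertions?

906

Insert 996: h=1, slot 1 empty => index 1.
Insert 771: h=1, h2=4, slot 1 occupied => index 0.
Insert 32: h=2, slot 2 empty => index 2.
Insert 906: h=1, h2=3, slot 1 occupied => index 4.
Table: [771, 996, 32, -, 906]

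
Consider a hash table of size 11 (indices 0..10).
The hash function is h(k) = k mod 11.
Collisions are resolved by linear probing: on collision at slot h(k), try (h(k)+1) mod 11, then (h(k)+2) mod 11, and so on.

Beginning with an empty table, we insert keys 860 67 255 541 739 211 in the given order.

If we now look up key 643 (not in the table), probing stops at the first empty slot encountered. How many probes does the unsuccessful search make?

3

860: h=2 → slot 2
67: h=1 → slot 1
255: h=2, probe 2,3 → slot 3
541: h=2, probe 2,3,4 → slot 4
739: h=2, probe 2,3,4,5 → slot 5
211: h=2, probe 2,3,4,5,6 → slot 6
Table: [-, 67, 860, 255, 541, 739, 211, -, -, -, -]
Lookup 643: h=5, probe 5,6,7 → slot 7 empty, not found.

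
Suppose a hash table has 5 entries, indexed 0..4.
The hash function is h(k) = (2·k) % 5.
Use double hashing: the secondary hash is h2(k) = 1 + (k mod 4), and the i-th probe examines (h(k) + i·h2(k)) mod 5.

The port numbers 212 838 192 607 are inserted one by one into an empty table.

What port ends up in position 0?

192

Insert 212: h=4, slot 4 empty => index 4.
Insert 838: h=1, slot 1 empty => index 1.
Insert 192: h=4, h2=1, slot 4 occupied => index 0.
Insert 607: h=4, h2=4, slot 4 occupied => index 3.
Table: [192, 838, _, 607, 212]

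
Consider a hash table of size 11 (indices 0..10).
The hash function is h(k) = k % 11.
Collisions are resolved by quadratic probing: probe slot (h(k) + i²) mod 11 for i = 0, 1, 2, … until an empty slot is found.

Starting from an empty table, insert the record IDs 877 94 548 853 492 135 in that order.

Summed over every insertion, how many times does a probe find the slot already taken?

3

Insert 877: h=8, slot 8 empty -> index 8.
Insert 94: h=6, slot 6 empty -> index 6.
Insert 548: h=9, slot 9 empty -> index 9.
Insert 853: h=6, slot 6 occupied -> index 7.
Insert 492: h=8, slots 8,9 occupied -> index 1.
Insert 135: h=3, slot 3 empty -> index 3.
Table: [∅, 492, ∅, 135, ∅, ∅, 94, 853, 877, 548, ∅]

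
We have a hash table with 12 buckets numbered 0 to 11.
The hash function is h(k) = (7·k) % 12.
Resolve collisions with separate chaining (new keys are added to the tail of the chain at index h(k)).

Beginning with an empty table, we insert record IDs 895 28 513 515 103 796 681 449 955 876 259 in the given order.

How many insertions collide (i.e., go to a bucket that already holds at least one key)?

Insert 895: h=1, bucket 1 empty -> new chain.
Insert 28: h=4, bucket 4 empty -> new chain.
Insert 513: h=3, bucket 3 empty -> new chain.
Insert 515: h=5, bucket 5 empty -> new chain.
Insert 103: h=1, bucket 1 nonempty -> append to chain.
Insert 796: h=4, bucket 4 nonempty -> append to chain.
Insert 681: h=3, bucket 3 nonempty -> append to chain.
Insert 449: h=11, bucket 11 empty -> new chain.
Insert 955: h=1, bucket 1 nonempty -> append to chain.
Insert 876: h=0, bucket 0 empty -> new chain.
Insert 259: h=1, bucket 1 nonempty -> append to chain.
Final buckets:
0: 876
1: 895 -> 103 -> 955 -> 259
2: _
3: 513 -> 681
4: 28 -> 796
5: 515
6: _
7: _
8: _
9: _
10: _
11: 449

5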